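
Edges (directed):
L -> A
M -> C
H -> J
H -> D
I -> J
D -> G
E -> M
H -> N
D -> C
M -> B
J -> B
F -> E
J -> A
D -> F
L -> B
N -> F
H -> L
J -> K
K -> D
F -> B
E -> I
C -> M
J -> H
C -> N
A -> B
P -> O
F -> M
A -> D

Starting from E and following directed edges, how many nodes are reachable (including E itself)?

BFS from E visits: E, I, M, J, B, C, A, H, K, N, D, L, F, G
Reachable nodes: 14 of 16 total.

14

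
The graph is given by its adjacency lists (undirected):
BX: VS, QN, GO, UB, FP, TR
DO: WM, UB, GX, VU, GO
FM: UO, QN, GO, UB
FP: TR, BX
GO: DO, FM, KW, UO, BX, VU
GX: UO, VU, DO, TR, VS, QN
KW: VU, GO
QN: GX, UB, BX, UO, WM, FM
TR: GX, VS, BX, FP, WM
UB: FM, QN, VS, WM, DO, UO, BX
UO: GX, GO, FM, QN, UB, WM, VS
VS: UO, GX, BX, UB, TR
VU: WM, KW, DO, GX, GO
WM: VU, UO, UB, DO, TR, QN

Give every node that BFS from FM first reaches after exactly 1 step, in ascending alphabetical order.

GO, QN, UB, UO

Level 0: FM
Level 1: GO, QN, UB, UO
Level 2: BX, DO, GX, KW, VS, VU, WM
Level 3: FP, TR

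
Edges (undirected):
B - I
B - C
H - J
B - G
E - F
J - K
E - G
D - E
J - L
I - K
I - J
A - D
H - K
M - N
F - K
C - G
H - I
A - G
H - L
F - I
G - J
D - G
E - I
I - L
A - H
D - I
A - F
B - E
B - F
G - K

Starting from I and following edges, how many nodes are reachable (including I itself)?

12

BFS from I visits: I, L, K, J, H, F, E, D, B, G, A, C
Reachable nodes: 12 of 14 total.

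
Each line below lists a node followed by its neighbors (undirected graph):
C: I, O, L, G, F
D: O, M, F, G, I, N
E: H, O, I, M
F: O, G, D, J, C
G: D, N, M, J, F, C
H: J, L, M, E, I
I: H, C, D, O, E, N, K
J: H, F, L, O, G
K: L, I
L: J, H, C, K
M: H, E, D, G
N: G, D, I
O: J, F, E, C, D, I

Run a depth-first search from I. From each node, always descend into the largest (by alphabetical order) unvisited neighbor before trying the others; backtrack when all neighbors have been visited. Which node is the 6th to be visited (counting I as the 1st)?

Visit I
I → O
O → J
J → L
L → K
L → H
H → M
M → G
G → N
N → D
D → F
F → C
M → E

Visit order: I, O, J, L, K, H, M, G, N, D, F, C, E

H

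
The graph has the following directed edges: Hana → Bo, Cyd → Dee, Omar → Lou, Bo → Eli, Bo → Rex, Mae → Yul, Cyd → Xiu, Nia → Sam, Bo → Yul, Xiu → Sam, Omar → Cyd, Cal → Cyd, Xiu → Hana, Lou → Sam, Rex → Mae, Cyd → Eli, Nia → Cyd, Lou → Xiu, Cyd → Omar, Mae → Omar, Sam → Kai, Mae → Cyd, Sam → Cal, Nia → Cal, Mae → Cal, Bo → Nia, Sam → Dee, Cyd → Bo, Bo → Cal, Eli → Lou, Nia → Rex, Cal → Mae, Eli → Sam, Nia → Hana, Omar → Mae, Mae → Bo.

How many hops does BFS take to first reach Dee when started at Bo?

3

Level 0: Bo
Level 1: Cal, Eli, Nia, Rex, Yul
Level 2: Cyd, Hana, Lou, Mae, Sam
Level 3: Dee, Kai, Omar, Xiu
Dee first appears at level 3.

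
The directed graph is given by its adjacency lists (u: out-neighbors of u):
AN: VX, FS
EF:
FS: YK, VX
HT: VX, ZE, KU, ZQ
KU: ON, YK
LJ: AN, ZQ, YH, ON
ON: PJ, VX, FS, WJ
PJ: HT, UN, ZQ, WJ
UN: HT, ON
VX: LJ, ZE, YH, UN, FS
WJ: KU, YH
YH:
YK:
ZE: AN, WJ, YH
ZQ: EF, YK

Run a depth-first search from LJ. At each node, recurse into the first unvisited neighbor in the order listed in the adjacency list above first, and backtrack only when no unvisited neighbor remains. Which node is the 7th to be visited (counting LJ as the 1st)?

ON

Visit LJ
LJ → AN
AN → VX
VX → ZE
ZE → WJ
WJ → KU
KU → ON
ON → PJ
PJ → HT
HT → ZQ
ZQ → EF
ZQ → YK
PJ → UN
ON → FS
WJ → YH

Visit order: LJ, AN, VX, ZE, WJ, KU, ON, PJ, HT, ZQ, EF, YK, UN, FS, YH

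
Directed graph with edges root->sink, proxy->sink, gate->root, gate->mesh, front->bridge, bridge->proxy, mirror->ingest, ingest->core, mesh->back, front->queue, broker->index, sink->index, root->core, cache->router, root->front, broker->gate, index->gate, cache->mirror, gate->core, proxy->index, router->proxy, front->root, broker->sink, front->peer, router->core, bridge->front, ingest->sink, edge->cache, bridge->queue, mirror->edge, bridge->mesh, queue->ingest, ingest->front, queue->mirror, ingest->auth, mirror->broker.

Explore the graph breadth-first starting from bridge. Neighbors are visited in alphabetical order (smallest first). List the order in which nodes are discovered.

Visit bridge; enqueue front, mesh, proxy, queue → queue [front, mesh, proxy, queue]
Visit front; enqueue peer, root → queue [mesh, proxy, queue, peer, root]
Visit mesh; enqueue back → queue [proxy, queue, peer, root, back]
Visit proxy; enqueue index, sink → queue [queue, peer, root, back, index, sink]
Visit queue; enqueue ingest, mirror → queue [peer, root, back, index, sink, ingest, mirror]
Visit peer → queue [root, back, index, sink, ingest, mirror]
Visit root; enqueue core → queue [back, index, sink, ingest, mirror, core]
Visit back → queue [index, sink, ingest, mirror, core]
Visit index; enqueue gate → queue [sink, ingest, mirror, core, gate]
Visit sink → queue [ingest, mirror, core, gate]
Visit ingest; enqueue auth → queue [mirror, core, gate, auth]
Visit mirror; enqueue broker, edge → queue [core, gate, auth, broker, edge]
Visit core → queue [gate, auth, broker, edge]
Visit gate → queue [auth, broker, edge]
Visit auth → queue [broker, edge]
Visit broker → queue [edge]
Visit edge; enqueue cache → queue [cache]
Visit cache; enqueue router → queue [router]
Visit router → queue []

bridge → front → mesh → proxy → queue → peer → root → back → index → sink → ingest → mirror → core → gate → auth → broker → edge → cache → router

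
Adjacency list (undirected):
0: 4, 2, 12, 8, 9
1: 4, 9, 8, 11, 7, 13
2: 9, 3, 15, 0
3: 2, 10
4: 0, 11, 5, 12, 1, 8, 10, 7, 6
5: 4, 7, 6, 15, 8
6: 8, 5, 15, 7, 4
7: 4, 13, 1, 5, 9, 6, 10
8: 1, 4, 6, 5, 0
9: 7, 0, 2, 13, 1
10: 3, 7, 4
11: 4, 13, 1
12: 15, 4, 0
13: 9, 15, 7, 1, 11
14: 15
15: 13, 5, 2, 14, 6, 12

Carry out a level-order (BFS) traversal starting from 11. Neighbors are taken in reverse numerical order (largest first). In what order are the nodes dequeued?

Visit 11; enqueue 13, 4, 1 → queue [13, 4, 1]
Visit 13; enqueue 15, 9, 7 → queue [4, 1, 15, 9, 7]
Visit 4; enqueue 12, 10, 8, 6, 5, 0 → queue [1, 15, 9, 7, 12, 10, 8, 6, 5, 0]
Visit 1 → queue [15, 9, 7, 12, 10, 8, 6, 5, 0]
Visit 15; enqueue 14, 2 → queue [9, 7, 12, 10, 8, 6, 5, 0, 14, 2]
Visit 9 → queue [7, 12, 10, 8, 6, 5, 0, 14, 2]
Visit 7 → queue [12, 10, 8, 6, 5, 0, 14, 2]
Visit 12 → queue [10, 8, 6, 5, 0, 14, 2]
Visit 10; enqueue 3 → queue [8, 6, 5, 0, 14, 2, 3]
Visit 8 → queue [6, 5, 0, 14, 2, 3]
Visit 6 → queue [5, 0, 14, 2, 3]
Visit 5 → queue [0, 14, 2, 3]
Visit 0 → queue [14, 2, 3]
Visit 14 → queue [2, 3]
Visit 2 → queue [3]
Visit 3 → queue []

11 → 13 → 4 → 1 → 15 → 9 → 7 → 12 → 10 → 8 → 6 → 5 → 0 → 14 → 2 → 3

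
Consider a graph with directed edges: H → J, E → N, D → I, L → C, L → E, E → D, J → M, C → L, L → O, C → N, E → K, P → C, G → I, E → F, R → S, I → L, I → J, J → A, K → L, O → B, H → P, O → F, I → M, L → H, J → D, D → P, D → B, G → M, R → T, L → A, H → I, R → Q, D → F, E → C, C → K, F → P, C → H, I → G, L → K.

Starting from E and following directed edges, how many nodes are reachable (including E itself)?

16

BFS from E visits: E, C, D, F, K, N, H, L, B, I, P, J, A, O, G, M
Reachable nodes: 16 of 20 total.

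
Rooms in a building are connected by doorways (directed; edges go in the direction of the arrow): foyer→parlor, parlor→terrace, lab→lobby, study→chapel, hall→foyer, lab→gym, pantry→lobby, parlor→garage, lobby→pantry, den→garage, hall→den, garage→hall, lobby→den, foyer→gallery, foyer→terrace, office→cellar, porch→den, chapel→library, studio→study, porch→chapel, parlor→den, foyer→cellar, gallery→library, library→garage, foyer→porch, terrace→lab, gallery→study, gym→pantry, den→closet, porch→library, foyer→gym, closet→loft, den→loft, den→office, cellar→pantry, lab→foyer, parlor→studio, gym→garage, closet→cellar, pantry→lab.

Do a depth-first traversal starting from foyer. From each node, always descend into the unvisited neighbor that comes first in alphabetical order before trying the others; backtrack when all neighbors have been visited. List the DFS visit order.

Visit foyer
foyer → cellar
cellar → pantry
pantry → lab
lab → gym
gym → garage
garage → hall
hall → den
den → closet
closet → loft
den → office
lab → lobby
foyer → gallery
gallery → library
gallery → study
study → chapel
foyer → parlor
parlor → studio
parlor → terrace
foyer → porch

foyer → cellar → pantry → lab → gym → garage → hall → den → closet → loft → office → lobby → gallery → library → study → chapel → parlor → studio → terrace → porch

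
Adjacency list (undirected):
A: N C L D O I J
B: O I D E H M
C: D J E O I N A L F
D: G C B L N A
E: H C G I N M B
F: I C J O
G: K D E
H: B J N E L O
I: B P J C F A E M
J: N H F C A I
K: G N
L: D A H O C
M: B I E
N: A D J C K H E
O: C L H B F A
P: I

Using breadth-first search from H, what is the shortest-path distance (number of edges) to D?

Level 0: H
Level 1: B, E, J, L, N, O
Level 2: A, C, D, F, G, I, K, M
Level 3: P
D first appears at level 2.

2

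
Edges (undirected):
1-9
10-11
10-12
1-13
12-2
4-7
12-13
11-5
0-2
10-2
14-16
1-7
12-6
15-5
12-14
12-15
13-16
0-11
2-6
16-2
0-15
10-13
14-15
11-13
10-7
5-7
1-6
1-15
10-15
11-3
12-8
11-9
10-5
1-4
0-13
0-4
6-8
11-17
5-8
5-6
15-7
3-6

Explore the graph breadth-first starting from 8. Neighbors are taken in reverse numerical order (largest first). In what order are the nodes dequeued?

8, 12, 6, 5, 15, 14, 13, 10, 2, 3, 1, 11, 7, 0, 16, 9, 4, 17

Visit 8; enqueue 12, 6, 5 → queue [12, 6, 5]
Visit 12; enqueue 15, 14, 13, 10, 2 → queue [6, 5, 15, 14, 13, 10, 2]
Visit 6; enqueue 3, 1 → queue [5, 15, 14, 13, 10, 2, 3, 1]
Visit 5; enqueue 11, 7 → queue [15, 14, 13, 10, 2, 3, 1, 11, 7]
Visit 15; enqueue 0 → queue [14, 13, 10, 2, 3, 1, 11, 7, 0]
Visit 14; enqueue 16 → queue [13, 10, 2, 3, 1, 11, 7, 0, 16]
Visit 13 → queue [10, 2, 3, 1, 11, 7, 0, 16]
Visit 10 → queue [2, 3, 1, 11, 7, 0, 16]
Visit 2 → queue [3, 1, 11, 7, 0, 16]
Visit 3 → queue [1, 11, 7, 0, 16]
Visit 1; enqueue 9, 4 → queue [11, 7, 0, 16, 9, 4]
Visit 11; enqueue 17 → queue [7, 0, 16, 9, 4, 17]
Visit 7 → queue [0, 16, 9, 4, 17]
Visit 0 → queue [16, 9, 4, 17]
Visit 16 → queue [9, 4, 17]
Visit 9 → queue [4, 17]
Visit 4 → queue [17]
Visit 17 → queue []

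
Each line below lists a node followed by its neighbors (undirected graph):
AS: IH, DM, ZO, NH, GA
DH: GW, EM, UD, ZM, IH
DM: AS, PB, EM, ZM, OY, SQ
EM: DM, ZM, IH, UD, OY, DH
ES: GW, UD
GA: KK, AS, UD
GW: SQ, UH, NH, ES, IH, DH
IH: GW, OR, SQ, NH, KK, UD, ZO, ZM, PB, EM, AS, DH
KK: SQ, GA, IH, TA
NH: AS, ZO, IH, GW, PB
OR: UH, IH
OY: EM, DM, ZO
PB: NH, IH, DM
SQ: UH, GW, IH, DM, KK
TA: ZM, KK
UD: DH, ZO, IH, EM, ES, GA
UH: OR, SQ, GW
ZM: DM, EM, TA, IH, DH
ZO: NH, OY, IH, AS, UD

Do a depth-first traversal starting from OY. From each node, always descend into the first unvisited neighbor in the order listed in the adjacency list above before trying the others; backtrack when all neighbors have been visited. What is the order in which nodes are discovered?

OY, EM, DM, AS, IH, GW, SQ, UH, OR, KK, GA, UD, DH, ZM, TA, ZO, NH, PB, ES

Visit OY
OY → EM
EM → DM
DM → AS
AS → IH
IH → GW
GW → SQ
SQ → UH
UH → OR
SQ → KK
KK → GA
GA → UD
UD → DH
DH → ZM
ZM → TA
UD → ZO
ZO → NH
NH → PB
UD → ES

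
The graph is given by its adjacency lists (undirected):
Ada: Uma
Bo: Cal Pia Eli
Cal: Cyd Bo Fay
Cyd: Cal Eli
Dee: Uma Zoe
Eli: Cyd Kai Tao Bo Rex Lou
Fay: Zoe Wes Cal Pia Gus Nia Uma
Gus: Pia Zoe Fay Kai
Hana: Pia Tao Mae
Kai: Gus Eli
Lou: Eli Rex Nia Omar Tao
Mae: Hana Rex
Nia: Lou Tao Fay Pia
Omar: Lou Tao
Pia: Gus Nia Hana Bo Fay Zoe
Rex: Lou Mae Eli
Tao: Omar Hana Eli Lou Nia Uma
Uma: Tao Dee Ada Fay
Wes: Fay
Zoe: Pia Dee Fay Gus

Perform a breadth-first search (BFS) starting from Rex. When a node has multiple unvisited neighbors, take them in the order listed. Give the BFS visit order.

Rex → Lou → Mae → Eli → Nia → Omar → Tao → Hana → Cyd → Kai → Bo → Fay → Pia → Uma → Cal → Gus → Zoe → Wes → Dee → Ada

Visit Rex; enqueue Lou, Mae, Eli → queue [Lou, Mae, Eli]
Visit Lou; enqueue Nia, Omar, Tao → queue [Mae, Eli, Nia, Omar, Tao]
Visit Mae; enqueue Hana → queue [Eli, Nia, Omar, Tao, Hana]
Visit Eli; enqueue Cyd, Kai, Bo → queue [Nia, Omar, Tao, Hana, Cyd, Kai, Bo]
Visit Nia; enqueue Fay, Pia → queue [Omar, Tao, Hana, Cyd, Kai, Bo, Fay, Pia]
Visit Omar → queue [Tao, Hana, Cyd, Kai, Bo, Fay, Pia]
Visit Tao; enqueue Uma → queue [Hana, Cyd, Kai, Bo, Fay, Pia, Uma]
Visit Hana → queue [Cyd, Kai, Bo, Fay, Pia, Uma]
Visit Cyd; enqueue Cal → queue [Kai, Bo, Fay, Pia, Uma, Cal]
Visit Kai; enqueue Gus → queue [Bo, Fay, Pia, Uma, Cal, Gus]
Visit Bo → queue [Fay, Pia, Uma, Cal, Gus]
Visit Fay; enqueue Zoe, Wes → queue [Pia, Uma, Cal, Gus, Zoe, Wes]
Visit Pia → queue [Uma, Cal, Gus, Zoe, Wes]
Visit Uma; enqueue Dee, Ada → queue [Cal, Gus, Zoe, Wes, Dee, Ada]
Visit Cal → queue [Gus, Zoe, Wes, Dee, Ada]
Visit Gus → queue [Zoe, Wes, Dee, Ada]
Visit Zoe → queue [Wes, Dee, Ada]
Visit Wes → queue [Dee, Ada]
Visit Dee → queue [Ada]
Visit Ada → queue []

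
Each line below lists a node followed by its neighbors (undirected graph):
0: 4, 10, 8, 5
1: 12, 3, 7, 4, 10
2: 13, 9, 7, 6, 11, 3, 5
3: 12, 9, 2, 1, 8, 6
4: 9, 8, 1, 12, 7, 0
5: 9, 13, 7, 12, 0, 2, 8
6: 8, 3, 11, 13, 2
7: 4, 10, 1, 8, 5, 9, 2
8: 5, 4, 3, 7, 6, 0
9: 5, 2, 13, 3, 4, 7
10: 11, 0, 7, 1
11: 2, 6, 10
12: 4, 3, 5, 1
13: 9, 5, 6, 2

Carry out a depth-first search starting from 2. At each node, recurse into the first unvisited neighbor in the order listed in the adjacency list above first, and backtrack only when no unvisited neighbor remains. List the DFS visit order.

2 13 9 5 7 4 8 3 12 1 10 11 6 0

Visit 2
2 → 13
13 → 9
9 → 5
5 → 7
7 → 4
4 → 8
8 → 3
3 → 12
12 → 1
1 → 10
10 → 11
11 → 6
10 → 0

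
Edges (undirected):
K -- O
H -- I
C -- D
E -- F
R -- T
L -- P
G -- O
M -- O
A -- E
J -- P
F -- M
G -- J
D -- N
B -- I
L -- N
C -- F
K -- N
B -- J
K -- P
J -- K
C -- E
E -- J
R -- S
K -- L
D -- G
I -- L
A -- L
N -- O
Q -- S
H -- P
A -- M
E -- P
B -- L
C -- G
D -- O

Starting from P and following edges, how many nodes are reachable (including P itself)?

16

BFS from P visits: P, L, K, J, H, E, N, I, B, A, O, G, F, C, D, M
Reachable nodes: 16 of 20 total.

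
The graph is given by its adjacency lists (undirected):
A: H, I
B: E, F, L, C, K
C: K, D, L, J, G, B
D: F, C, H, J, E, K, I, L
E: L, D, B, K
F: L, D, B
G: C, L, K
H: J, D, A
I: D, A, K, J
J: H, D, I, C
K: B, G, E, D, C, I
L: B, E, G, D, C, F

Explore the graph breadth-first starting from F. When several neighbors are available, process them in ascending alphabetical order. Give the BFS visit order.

Visit F; enqueue B, D, L → queue [B, D, L]
Visit B; enqueue C, E, K → queue [D, L, C, E, K]
Visit D; enqueue H, I, J → queue [L, C, E, K, H, I, J]
Visit L; enqueue G → queue [C, E, K, H, I, J, G]
Visit C → queue [E, K, H, I, J, G]
Visit E → queue [K, H, I, J, G]
Visit K → queue [H, I, J, G]
Visit H; enqueue A → queue [I, J, G, A]
Visit I → queue [J, G, A]
Visit J → queue [G, A]
Visit G → queue [A]
Visit A → queue []

F -> B -> D -> L -> C -> E -> K -> H -> I -> J -> G -> A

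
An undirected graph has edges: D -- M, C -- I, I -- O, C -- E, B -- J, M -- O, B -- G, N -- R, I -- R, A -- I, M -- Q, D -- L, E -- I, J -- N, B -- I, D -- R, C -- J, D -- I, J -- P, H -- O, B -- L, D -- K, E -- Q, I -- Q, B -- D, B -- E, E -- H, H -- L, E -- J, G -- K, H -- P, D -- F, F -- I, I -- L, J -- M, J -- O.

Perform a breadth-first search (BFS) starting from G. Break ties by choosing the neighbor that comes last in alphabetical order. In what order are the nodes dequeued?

Visit G; enqueue K, B → queue [K, B]
Visit K; enqueue D → queue [B, D]
Visit B; enqueue L, J, I, E → queue [D, L, J, I, E]
Visit D; enqueue R, M, F → queue [L, J, I, E, R, M, F]
Visit L; enqueue H → queue [J, I, E, R, M, F, H]
Visit J; enqueue P, O, N, C → queue [I, E, R, M, F, H, P, O, N, C]
Visit I; enqueue Q, A → queue [E, R, M, F, H, P, O, N, C, Q, A]
Visit E → queue [R, M, F, H, P, O, N, C, Q, A]
Visit R → queue [M, F, H, P, O, N, C, Q, A]
Visit M → queue [F, H, P, O, N, C, Q, A]
Visit F → queue [H, P, O, N, C, Q, A]
Visit H → queue [P, O, N, C, Q, A]
Visit P → queue [O, N, C, Q, A]
Visit O → queue [N, C, Q, A]
Visit N → queue [C, Q, A]
Visit C → queue [Q, A]
Visit Q → queue [A]
Visit A → queue []

G -> K -> B -> D -> L -> J -> I -> E -> R -> M -> F -> H -> P -> O -> N -> C -> Q -> A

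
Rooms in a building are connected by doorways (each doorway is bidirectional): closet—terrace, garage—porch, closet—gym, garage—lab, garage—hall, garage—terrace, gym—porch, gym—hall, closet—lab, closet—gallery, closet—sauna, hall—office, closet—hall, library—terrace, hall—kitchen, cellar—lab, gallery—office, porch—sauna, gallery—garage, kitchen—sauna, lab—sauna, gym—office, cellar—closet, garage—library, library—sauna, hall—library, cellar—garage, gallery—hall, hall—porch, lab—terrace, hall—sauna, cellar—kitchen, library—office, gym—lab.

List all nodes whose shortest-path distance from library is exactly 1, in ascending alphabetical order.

Level 0: library
Level 1: garage, hall, office, sauna, terrace
Level 2: cellar, closet, gallery, gym, kitchen, lab, porch

garage, hall, office, sauna, terrace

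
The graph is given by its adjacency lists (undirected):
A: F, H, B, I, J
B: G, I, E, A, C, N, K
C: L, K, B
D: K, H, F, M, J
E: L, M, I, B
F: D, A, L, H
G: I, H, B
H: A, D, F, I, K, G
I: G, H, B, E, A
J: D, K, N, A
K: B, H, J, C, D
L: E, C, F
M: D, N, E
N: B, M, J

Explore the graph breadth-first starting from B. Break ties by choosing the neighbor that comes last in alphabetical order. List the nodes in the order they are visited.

Visit B; enqueue N, K, I, G, E, C, A → queue [N, K, I, G, E, C, A]
Visit N; enqueue M, J → queue [K, I, G, E, C, A, M, J]
Visit K; enqueue H, D → queue [I, G, E, C, A, M, J, H, D]
Visit I → queue [G, E, C, A, M, J, H, D]
Visit G → queue [E, C, A, M, J, H, D]
Visit E; enqueue L → queue [C, A, M, J, H, D, L]
Visit C → queue [A, M, J, H, D, L]
Visit A; enqueue F → queue [M, J, H, D, L, F]
Visit M → queue [J, H, D, L, F]
Visit J → queue [H, D, L, F]
Visit H → queue [D, L, F]
Visit D → queue [L, F]
Visit L → queue [F]
Visit F → queue []

B, N, K, I, G, E, C, A, M, J, H, D, L, F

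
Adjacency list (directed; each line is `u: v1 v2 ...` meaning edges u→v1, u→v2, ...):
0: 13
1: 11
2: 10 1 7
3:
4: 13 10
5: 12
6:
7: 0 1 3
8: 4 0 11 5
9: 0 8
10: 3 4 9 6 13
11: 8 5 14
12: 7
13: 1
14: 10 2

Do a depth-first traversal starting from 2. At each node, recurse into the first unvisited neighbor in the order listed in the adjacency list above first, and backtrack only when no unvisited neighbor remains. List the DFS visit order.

2, 10, 3, 4, 13, 1, 11, 8, 0, 5, 12, 7, 14, 9, 6

Visit 2
2 → 10
10 → 3
10 → 4
4 → 13
13 → 1
1 → 11
11 → 8
8 → 0
8 → 5
5 → 12
12 → 7
11 → 14
10 → 9
10 → 6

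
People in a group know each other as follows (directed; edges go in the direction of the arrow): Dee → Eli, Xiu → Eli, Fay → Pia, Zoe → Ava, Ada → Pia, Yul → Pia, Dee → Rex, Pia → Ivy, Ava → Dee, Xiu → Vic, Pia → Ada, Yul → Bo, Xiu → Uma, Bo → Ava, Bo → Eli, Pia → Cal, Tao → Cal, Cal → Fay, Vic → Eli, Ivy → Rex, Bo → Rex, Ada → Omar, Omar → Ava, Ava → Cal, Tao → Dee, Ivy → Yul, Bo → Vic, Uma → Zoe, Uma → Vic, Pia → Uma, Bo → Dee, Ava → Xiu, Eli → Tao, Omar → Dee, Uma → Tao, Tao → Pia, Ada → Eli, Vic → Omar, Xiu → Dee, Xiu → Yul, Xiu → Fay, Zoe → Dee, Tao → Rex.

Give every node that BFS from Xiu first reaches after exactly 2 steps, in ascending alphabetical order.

Bo, Omar, Pia, Rex, Tao, Zoe

Level 0: Xiu
Level 1: Dee, Eli, Fay, Uma, Vic, Yul
Level 2: Bo, Omar, Pia, Rex, Tao, Zoe
Level 3: Ada, Ava, Cal, Ivy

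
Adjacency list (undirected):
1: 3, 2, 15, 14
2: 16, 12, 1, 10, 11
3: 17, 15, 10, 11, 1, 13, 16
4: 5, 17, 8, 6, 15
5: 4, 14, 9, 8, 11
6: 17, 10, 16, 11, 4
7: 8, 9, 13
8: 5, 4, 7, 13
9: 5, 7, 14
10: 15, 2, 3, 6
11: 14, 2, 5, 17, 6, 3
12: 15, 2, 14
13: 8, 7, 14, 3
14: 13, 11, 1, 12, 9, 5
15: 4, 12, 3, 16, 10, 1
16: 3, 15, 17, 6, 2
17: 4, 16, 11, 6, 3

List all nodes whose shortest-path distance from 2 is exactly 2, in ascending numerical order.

3, 5, 6, 14, 15, 17

Level 0: 2
Level 1: 1, 10, 11, 12, 16
Level 2: 3, 5, 6, 14, 15, 17
Level 3: 4, 8, 9, 13
Level 4: 7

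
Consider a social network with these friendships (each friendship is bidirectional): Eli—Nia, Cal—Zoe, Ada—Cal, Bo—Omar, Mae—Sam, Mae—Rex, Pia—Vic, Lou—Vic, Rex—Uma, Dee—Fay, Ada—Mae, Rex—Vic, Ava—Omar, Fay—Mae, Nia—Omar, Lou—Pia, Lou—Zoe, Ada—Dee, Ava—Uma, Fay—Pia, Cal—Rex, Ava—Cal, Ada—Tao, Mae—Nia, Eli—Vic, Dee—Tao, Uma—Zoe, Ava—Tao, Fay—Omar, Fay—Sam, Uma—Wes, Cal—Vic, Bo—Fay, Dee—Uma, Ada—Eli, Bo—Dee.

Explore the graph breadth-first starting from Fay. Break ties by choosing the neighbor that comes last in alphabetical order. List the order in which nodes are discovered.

Visit Fay; enqueue Sam, Pia, Omar, Mae, Dee, Bo → queue [Sam, Pia, Omar, Mae, Dee, Bo]
Visit Sam → queue [Pia, Omar, Mae, Dee, Bo]
Visit Pia; enqueue Vic, Lou → queue [Omar, Mae, Dee, Bo, Vic, Lou]
Visit Omar; enqueue Nia, Ava → queue [Mae, Dee, Bo, Vic, Lou, Nia, Ava]
Visit Mae; enqueue Rex, Ada → queue [Dee, Bo, Vic, Lou, Nia, Ava, Rex, Ada]
Visit Dee; enqueue Uma, Tao → queue [Bo, Vic, Lou, Nia, Ava, Rex, Ada, Uma, Tao]
Visit Bo → queue [Vic, Lou, Nia, Ava, Rex, Ada, Uma, Tao]
Visit Vic; enqueue Eli, Cal → queue [Lou, Nia, Ava, Rex, Ada, Uma, Tao, Eli, Cal]
Visit Lou; enqueue Zoe → queue [Nia, Ava, Rex, Ada, Uma, Tao, Eli, Cal, Zoe]
Visit Nia → queue [Ava, Rex, Ada, Uma, Tao, Eli, Cal, Zoe]
Visit Ava → queue [Rex, Ada, Uma, Tao, Eli, Cal, Zoe]
Visit Rex → queue [Ada, Uma, Tao, Eli, Cal, Zoe]
Visit Ada → queue [Uma, Tao, Eli, Cal, Zoe]
Visit Uma; enqueue Wes → queue [Tao, Eli, Cal, Zoe, Wes]
Visit Tao → queue [Eli, Cal, Zoe, Wes]
Visit Eli → queue [Cal, Zoe, Wes]
Visit Cal → queue [Zoe, Wes]
Visit Zoe → queue [Wes]
Visit Wes → queue []

Fay → Sam → Pia → Omar → Mae → Dee → Bo → Vic → Lou → Nia → Ava → Rex → Ada → Uma → Tao → Eli → Cal → Zoe → Wes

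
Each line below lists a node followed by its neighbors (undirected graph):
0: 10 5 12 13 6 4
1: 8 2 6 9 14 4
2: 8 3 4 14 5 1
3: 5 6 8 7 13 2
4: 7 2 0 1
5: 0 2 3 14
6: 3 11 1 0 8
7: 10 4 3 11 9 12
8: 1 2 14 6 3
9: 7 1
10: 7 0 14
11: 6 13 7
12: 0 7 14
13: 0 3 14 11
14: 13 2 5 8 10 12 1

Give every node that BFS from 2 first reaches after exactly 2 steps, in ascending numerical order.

Level 0: 2
Level 1: 1, 3, 4, 5, 8, 14
Level 2: 0, 6, 7, 9, 10, 12, 13
Level 3: 11

0, 6, 7, 9, 10, 12, 13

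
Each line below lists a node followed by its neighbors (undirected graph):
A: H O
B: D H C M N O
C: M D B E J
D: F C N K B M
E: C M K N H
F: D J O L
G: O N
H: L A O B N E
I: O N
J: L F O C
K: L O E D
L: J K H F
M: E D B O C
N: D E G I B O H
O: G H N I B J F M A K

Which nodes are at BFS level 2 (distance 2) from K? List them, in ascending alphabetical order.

Level 0: K
Level 1: D, E, L, O
Level 2: A, B, C, F, G, H, I, J, M, N

A, B, C, F, G, H, I, J, M, N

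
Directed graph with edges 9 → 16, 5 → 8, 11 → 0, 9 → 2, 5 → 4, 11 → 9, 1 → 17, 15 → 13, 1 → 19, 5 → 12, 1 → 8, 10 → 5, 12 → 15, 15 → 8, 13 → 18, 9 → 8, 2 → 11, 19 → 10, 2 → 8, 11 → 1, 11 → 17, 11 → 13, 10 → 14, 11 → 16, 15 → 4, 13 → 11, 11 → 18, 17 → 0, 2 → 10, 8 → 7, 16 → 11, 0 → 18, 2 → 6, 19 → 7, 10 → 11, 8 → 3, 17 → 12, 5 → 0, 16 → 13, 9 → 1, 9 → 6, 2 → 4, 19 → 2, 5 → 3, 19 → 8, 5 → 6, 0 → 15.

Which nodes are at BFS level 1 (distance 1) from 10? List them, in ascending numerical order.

Level 0: 10
Level 1: 5, 11, 14
Level 2: 0, 1, 3, 4, 6, 8, 9, 12, 13, 16, 17, 18
Level 3: 2, 7, 15, 19

5, 11, 14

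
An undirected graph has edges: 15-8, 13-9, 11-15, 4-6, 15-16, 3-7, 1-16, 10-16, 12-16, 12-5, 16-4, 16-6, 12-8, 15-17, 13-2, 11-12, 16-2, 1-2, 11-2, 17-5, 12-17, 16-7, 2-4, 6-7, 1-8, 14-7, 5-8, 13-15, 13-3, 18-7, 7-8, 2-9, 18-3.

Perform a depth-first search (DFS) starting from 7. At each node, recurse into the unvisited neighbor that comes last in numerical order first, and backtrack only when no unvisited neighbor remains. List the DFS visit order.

Visit 7
7 → 18
18 → 3
3 → 13
13 → 15
15 → 17
17 → 12
12 → 16
16 → 10
16 → 6
6 → 4
4 → 2
2 → 11
2 → 9
2 → 1
1 → 8
8 → 5
7 → 14

7 18 3 13 15 17 12 16 10 6 4 2 11 9 1 8 5 14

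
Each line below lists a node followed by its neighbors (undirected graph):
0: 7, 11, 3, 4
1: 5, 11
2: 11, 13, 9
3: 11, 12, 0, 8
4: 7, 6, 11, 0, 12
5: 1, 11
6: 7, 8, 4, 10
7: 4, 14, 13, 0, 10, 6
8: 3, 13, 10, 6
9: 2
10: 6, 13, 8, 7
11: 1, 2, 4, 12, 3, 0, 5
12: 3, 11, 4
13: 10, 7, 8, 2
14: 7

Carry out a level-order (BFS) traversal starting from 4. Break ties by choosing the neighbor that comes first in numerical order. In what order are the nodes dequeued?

Visit 4; enqueue 0, 6, 7, 11, 12 → queue [0, 6, 7, 11, 12]
Visit 0; enqueue 3 → queue [6, 7, 11, 12, 3]
Visit 6; enqueue 8, 10 → queue [7, 11, 12, 3, 8, 10]
Visit 7; enqueue 13, 14 → queue [11, 12, 3, 8, 10, 13, 14]
Visit 11; enqueue 1, 2, 5 → queue [12, 3, 8, 10, 13, 14, 1, 2, 5]
Visit 12 → queue [3, 8, 10, 13, 14, 1, 2, 5]
Visit 3 → queue [8, 10, 13, 14, 1, 2, 5]
Visit 8 → queue [10, 13, 14, 1, 2, 5]
Visit 10 → queue [13, 14, 1, 2, 5]
Visit 13 → queue [14, 1, 2, 5]
Visit 14 → queue [1, 2, 5]
Visit 1 → queue [2, 5]
Visit 2; enqueue 9 → queue [5, 9]
Visit 5 → queue [9]
Visit 9 → queue []

4, 0, 6, 7, 11, 12, 3, 8, 10, 13, 14, 1, 2, 5, 9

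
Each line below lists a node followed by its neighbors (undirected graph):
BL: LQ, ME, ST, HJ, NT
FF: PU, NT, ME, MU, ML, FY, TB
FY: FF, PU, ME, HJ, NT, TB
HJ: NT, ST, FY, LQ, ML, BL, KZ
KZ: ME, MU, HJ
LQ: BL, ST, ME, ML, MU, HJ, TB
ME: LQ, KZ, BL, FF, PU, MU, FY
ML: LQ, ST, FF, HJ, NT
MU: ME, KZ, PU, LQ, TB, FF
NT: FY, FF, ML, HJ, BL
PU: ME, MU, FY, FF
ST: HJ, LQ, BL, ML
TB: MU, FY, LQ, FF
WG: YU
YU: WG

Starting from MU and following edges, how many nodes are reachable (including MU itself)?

BFS from MU visits: MU, ME, KZ, PU, LQ, TB, FF, BL, FY, HJ, ST, ML, NT
Reachable nodes: 13 of 15 total.

13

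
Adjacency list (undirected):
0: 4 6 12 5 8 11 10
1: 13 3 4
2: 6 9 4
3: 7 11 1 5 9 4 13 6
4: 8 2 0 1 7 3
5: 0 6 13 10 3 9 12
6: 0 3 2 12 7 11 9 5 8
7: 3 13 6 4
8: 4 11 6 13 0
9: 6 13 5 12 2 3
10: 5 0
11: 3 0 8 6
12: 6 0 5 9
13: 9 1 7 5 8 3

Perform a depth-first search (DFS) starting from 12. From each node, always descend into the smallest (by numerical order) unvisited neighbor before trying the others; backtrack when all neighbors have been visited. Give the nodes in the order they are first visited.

12 0 4 1 3 5 6 2 9 13 7 8 11 10

Visit 12
12 → 0
0 → 4
4 → 1
1 → 3
3 → 5
5 → 6
6 → 2
2 → 9
9 → 13
13 → 7
13 → 8
8 → 11
5 → 10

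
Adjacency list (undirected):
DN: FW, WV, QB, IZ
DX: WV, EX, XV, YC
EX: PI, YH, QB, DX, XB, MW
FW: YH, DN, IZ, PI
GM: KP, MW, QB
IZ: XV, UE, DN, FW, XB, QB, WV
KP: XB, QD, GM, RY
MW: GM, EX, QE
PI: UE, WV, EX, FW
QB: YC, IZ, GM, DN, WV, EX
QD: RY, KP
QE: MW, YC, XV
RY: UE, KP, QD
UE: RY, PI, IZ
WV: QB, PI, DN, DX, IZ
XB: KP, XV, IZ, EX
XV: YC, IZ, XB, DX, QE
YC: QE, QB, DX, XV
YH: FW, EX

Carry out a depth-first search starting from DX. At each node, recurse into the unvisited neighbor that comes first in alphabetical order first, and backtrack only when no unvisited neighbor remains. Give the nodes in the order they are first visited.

DX → EX → MW → GM → KP → QD → RY → UE → IZ → DN → FW → PI → WV → QB → YC → QE → XV → XB → YH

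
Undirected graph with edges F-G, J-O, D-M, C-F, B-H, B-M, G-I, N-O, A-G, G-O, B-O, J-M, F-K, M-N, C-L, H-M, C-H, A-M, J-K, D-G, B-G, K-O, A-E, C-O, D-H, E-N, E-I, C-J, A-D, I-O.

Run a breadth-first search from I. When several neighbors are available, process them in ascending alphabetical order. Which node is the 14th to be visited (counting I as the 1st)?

H

Visit I; enqueue E, G, O → queue [E, G, O]
Visit E; enqueue A, N → queue [G, O, A, N]
Visit G; enqueue B, D, F → queue [O, A, N, B, D, F]
Visit O; enqueue C, J, K → queue [A, N, B, D, F, C, J, K]
Visit A; enqueue M → queue [N, B, D, F, C, J, K, M]
Visit N → queue [B, D, F, C, J, K, M]
Visit B; enqueue H → queue [D, F, C, J, K, M, H]
Visit D → queue [F, C, J, K, M, H]
Visit F → queue [C, J, K, M, H]
Visit C; enqueue L → queue [J, K, M, H, L]
Visit J → queue [K, M, H, L]
Visit K → queue [M, H, L]
Visit M → queue [H, L]
Visit H → queue [L]
Visit L → queue []

Visit order: I, E, G, O, A, N, B, D, F, C, J, K, M, H, L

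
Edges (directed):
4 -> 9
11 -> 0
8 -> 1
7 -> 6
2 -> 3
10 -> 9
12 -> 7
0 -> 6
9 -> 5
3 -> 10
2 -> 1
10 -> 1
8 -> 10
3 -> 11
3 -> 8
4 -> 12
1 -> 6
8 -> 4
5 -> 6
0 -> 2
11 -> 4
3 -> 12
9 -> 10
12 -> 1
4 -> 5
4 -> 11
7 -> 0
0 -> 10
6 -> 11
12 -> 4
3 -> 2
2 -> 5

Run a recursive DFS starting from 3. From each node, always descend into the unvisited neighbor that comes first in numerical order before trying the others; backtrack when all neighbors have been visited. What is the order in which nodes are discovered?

Visit 3
3 → 2
2 → 1
1 → 6
6 → 11
11 → 0
0 → 10
10 → 9
9 → 5
11 → 4
4 → 12
12 → 7
3 → 8

3, 2, 1, 6, 11, 0, 10, 9, 5, 4, 12, 7, 8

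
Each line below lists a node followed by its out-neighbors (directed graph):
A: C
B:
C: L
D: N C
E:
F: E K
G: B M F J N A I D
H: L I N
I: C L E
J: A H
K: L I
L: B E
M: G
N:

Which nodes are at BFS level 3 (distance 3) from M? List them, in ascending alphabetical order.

C, E, H, K, L

Level 0: M
Level 1: G
Level 2: A, B, D, F, I, J, N
Level 3: C, E, H, K, L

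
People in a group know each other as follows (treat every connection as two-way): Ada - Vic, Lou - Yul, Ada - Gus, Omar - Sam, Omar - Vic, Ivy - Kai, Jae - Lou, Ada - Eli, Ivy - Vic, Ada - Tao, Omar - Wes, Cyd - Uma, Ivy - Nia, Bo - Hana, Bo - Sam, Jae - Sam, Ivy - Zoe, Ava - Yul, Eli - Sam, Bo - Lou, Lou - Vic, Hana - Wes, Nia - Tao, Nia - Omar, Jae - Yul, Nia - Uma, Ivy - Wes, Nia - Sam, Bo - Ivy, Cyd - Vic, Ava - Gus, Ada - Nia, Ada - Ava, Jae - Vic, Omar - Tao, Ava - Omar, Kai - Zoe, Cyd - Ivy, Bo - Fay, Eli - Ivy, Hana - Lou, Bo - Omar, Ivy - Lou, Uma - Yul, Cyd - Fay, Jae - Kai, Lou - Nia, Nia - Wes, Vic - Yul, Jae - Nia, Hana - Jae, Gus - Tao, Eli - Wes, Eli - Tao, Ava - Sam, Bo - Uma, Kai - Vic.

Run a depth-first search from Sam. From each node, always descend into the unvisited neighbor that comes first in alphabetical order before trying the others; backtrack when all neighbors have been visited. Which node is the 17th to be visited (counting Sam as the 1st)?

Visit Sam
Sam → Ava
Ava → Ada
Ada → Eli
Eli → Ivy
Ivy → Bo
Bo → Fay
Fay → Cyd
Cyd → Uma
Uma → Nia
Nia → Jae
Jae → Hana
Hana → Lou
Lou → Vic
Vic → Kai
Kai → Zoe
Vic → Omar
Omar → Tao
Tao → Gus
Omar → Wes
Vic → Yul

Visit order: Sam, Ava, Ada, Eli, Ivy, Bo, Fay, Cyd, Uma, Nia, Jae, Hana, Lou, Vic, Kai, Zoe, Omar, Tao, Gus, Wes, Yul

Omar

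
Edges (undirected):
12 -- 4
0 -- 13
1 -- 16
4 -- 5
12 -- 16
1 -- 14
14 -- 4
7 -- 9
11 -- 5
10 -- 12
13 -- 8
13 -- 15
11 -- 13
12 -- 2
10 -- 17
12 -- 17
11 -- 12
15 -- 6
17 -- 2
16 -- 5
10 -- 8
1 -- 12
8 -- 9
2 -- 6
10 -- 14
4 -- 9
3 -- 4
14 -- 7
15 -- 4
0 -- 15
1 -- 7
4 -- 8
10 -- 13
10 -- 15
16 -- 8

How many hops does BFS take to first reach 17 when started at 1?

2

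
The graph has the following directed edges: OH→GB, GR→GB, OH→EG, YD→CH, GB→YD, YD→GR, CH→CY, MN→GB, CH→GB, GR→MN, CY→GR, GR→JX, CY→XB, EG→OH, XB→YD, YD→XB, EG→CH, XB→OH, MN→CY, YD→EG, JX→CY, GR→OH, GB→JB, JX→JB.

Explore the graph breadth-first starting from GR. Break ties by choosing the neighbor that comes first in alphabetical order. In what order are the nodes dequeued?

GR -> GB -> JX -> MN -> OH -> JB -> YD -> CY -> EG -> CH -> XB

Visit GR; enqueue GB, JX, MN, OH → queue [GB, JX, MN, OH]
Visit GB; enqueue JB, YD → queue [JX, MN, OH, JB, YD]
Visit JX; enqueue CY → queue [MN, OH, JB, YD, CY]
Visit MN → queue [OH, JB, YD, CY]
Visit OH; enqueue EG → queue [JB, YD, CY, EG]
Visit JB → queue [YD, CY, EG]
Visit YD; enqueue CH, XB → queue [CY, EG, CH, XB]
Visit CY → queue [EG, CH, XB]
Visit EG → queue [CH, XB]
Visit CH → queue [XB]
Visit XB → queue []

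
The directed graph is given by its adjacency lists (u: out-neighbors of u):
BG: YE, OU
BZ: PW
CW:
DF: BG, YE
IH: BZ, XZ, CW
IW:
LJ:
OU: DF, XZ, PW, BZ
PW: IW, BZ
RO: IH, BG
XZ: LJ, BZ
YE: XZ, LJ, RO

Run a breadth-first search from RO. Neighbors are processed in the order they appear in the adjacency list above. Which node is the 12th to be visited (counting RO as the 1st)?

Visit RO; enqueue IH, BG → queue [IH, BG]
Visit IH; enqueue BZ, XZ, CW → queue [BG, BZ, XZ, CW]
Visit BG; enqueue YE, OU → queue [BZ, XZ, CW, YE, OU]
Visit BZ; enqueue PW → queue [XZ, CW, YE, OU, PW]
Visit XZ; enqueue LJ → queue [CW, YE, OU, PW, LJ]
Visit CW → queue [YE, OU, PW, LJ]
Visit YE → queue [OU, PW, LJ]
Visit OU; enqueue DF → queue [PW, LJ, DF]
Visit PW; enqueue IW → queue [LJ, DF, IW]
Visit LJ → queue [DF, IW]
Visit DF → queue [IW]
Visit IW → queue []

Visit order: RO, IH, BG, BZ, XZ, CW, YE, OU, PW, LJ, DF, IW

IW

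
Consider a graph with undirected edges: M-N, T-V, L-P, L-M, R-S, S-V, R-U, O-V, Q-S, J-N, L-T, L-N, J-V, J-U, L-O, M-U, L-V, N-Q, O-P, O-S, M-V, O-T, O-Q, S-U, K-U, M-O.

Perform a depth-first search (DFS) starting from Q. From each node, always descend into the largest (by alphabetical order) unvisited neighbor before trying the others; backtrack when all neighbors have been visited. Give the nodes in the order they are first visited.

Q → S → V → T → O → P → L → N → M → U → R → K → J

Visit Q
Q → S
S → V
V → T
T → O
O → P
P → L
L → N
N → M
M → U
U → R
U → K
U → J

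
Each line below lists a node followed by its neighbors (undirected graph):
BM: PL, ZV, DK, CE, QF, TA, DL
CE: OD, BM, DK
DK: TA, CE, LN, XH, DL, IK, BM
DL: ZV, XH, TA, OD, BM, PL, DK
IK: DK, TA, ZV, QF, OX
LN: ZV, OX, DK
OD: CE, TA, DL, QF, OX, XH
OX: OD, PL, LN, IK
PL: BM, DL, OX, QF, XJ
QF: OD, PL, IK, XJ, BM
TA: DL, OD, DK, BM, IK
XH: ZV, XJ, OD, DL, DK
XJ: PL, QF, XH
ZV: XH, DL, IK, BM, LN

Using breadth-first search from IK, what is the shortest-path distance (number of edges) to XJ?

2

Level 0: IK
Level 1: DK, OX, QF, TA, ZV
Level 2: BM, CE, DL, LN, OD, PL, XH, XJ
XJ first appears at level 2.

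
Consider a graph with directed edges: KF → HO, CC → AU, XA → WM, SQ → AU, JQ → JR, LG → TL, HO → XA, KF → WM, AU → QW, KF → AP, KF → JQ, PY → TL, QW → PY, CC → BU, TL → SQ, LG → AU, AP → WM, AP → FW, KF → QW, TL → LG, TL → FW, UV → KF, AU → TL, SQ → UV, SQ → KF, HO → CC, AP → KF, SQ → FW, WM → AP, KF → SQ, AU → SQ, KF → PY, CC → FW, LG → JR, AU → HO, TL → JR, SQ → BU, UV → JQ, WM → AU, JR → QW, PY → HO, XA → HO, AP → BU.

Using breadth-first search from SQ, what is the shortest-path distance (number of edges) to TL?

Level 0: SQ
Level 1: AU, BU, FW, KF, UV
Level 2: AP, HO, JQ, PY, QW, TL, WM
Level 3: CC, JR, LG, XA
TL first appears at level 2.

2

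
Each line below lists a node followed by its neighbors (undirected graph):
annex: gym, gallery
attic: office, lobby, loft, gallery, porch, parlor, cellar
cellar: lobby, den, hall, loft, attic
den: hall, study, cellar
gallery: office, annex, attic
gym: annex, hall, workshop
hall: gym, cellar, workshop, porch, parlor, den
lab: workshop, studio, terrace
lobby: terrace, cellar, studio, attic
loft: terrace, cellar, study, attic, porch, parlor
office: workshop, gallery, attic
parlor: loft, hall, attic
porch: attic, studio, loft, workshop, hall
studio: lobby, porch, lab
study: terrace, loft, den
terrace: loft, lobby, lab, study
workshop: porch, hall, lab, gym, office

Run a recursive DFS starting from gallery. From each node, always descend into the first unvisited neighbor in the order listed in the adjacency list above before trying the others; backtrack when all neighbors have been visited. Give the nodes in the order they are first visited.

Visit gallery
gallery → office
office → workshop
workshop → porch
porch → attic
attic → lobby
lobby → terrace
terrace → loft
loft → cellar
cellar → den
den → hall
hall → gym
gym → annex
hall → parlor
den → study
terrace → lab
lab → studio

gallery -> office -> workshop -> porch -> attic -> lobby -> terrace -> loft -> cellar -> den -> hall -> gym -> annex -> parlor -> study -> lab -> studio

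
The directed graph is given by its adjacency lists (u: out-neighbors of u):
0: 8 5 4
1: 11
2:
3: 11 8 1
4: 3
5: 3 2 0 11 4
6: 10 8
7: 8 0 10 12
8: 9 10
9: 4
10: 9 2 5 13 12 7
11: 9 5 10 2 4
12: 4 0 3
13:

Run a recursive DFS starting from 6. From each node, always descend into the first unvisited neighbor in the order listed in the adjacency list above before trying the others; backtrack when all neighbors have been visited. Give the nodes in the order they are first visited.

6, 10, 9, 4, 3, 11, 5, 2, 0, 8, 1, 13, 12, 7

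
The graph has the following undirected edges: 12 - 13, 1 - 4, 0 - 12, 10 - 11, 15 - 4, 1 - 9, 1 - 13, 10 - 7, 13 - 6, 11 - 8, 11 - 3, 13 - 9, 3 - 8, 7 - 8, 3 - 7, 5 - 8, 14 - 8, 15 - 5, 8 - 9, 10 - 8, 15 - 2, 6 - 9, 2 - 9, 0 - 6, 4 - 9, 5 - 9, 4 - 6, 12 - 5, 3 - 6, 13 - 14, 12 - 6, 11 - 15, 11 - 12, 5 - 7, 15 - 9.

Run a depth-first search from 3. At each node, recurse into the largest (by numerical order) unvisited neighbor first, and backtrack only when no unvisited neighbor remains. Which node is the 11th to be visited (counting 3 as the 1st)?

12

Visit 3
3 → 11
11 → 15
15 → 9
9 → 13
13 → 14
14 → 8
8 → 10
10 → 7
7 → 5
5 → 12
12 → 6
6 → 4
4 → 1
6 → 0
9 → 2

Visit order: 3, 11, 15, 9, 13, 14, 8, 10, 7, 5, 12, 6, 4, 1, 0, 2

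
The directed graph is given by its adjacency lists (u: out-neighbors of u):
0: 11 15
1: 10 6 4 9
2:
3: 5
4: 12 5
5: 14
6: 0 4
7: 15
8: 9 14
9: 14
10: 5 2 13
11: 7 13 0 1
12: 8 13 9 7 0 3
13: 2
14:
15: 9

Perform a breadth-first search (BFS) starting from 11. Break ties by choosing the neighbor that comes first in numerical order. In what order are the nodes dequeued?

Visit 11; enqueue 0, 1, 7, 13 → queue [0, 1, 7, 13]
Visit 0; enqueue 15 → queue [1, 7, 13, 15]
Visit 1; enqueue 4, 6, 9, 10 → queue [7, 13, 15, 4, 6, 9, 10]
Visit 7 → queue [13, 15, 4, 6, 9, 10]
Visit 13; enqueue 2 → queue [15, 4, 6, 9, 10, 2]
Visit 15 → queue [4, 6, 9, 10, 2]
Visit 4; enqueue 5, 12 → queue [6, 9, 10, 2, 5, 12]
Visit 6 → queue [9, 10, 2, 5, 12]
Visit 9; enqueue 14 → queue [10, 2, 5, 12, 14]
Visit 10 → queue [2, 5, 12, 14]
Visit 2 → queue [5, 12, 14]
Visit 5 → queue [12, 14]
Visit 12; enqueue 3, 8 → queue [14, 3, 8]
Visit 14 → queue [3, 8]
Visit 3 → queue [8]
Visit 8 → queue []

11 → 0 → 1 → 7 → 13 → 15 → 4 → 6 → 9 → 10 → 2 → 5 → 12 → 14 → 3 → 8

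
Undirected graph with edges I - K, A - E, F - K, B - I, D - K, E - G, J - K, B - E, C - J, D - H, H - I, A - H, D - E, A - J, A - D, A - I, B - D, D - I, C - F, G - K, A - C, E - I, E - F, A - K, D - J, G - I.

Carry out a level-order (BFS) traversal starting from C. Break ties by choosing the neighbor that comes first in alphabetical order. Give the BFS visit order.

Visit C; enqueue A, F, J → queue [A, F, J]
Visit A; enqueue D, E, H, I, K → queue [F, J, D, E, H, I, K]
Visit F → queue [J, D, E, H, I, K]
Visit J → queue [D, E, H, I, K]
Visit D; enqueue B → queue [E, H, I, K, B]
Visit E; enqueue G → queue [H, I, K, B, G]
Visit H → queue [I, K, B, G]
Visit I → queue [K, B, G]
Visit K → queue [B, G]
Visit B → queue [G]
Visit G → queue []

C → A → F → J → D → E → H → I → K → B → G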